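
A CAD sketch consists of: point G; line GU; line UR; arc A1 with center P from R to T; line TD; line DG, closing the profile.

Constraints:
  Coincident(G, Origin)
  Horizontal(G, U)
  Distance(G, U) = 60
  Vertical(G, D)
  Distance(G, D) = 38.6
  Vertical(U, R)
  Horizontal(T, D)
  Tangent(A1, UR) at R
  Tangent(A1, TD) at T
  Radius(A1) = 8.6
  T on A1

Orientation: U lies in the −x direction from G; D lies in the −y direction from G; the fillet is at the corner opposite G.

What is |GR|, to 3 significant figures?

67.1

G is at the origin; G and U share the same y with |GU| = 60.0 and U on the −x side, so U = (-60.0, 0.00). G and D share the same x with |GD| = 38.6 and D on the −y side, so D = (0.00, -38.6). The virtual corner opposite G is at (-60.0, -38.6). Tangency of A1 to UR means the radius PR is perpendicular to UR and tangency of A1 to TD means the radius PT is perpendicular to TD, with radius 8.6, so the center P sits 8.6 in from both sides at P = (-51.4, -30.0). That places the tangent points at R = (-60.0, -30.0) on UR and T = (-51.4, -38.6) on TD. Then |GR| = |R − G| = 67.1.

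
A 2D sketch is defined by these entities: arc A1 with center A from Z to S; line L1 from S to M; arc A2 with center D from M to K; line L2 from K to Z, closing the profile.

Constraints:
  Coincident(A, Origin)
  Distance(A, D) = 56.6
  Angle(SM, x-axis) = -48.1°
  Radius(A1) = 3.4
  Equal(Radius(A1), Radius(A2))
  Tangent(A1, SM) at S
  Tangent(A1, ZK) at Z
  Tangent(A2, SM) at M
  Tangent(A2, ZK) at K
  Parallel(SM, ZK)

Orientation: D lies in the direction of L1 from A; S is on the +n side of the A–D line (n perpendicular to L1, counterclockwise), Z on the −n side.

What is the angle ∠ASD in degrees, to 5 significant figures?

86.562°

The slot axis is L1's direction at -48.1°, so u = (cos -48.1°, sin -48.1°) = (0.66783, -0.74431) and n = (−sin -48.1°, cos -48.1°) = (0.74431, 0.66783). A is at the origin and D lies 56.6 along u from A, so D = 56.6·u = (37.799, -42.128). Tangency of A1 to both parallel lines with radius 3.4 puts S and Z at A ± 3.4·n: S = (2.5307, 2.2706), Z = (-2.5307, -2.2706). Then cos ∠ASD = SA·SD / (|SA||SD|), giving 86.562°.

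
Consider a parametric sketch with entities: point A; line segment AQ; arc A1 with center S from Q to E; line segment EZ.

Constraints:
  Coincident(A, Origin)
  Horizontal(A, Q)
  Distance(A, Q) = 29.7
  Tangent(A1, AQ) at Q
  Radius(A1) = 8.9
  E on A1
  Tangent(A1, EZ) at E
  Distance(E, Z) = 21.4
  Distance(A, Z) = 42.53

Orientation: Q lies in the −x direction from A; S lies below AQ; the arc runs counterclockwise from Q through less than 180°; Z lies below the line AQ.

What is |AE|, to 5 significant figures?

39.797

Checks: |SE| = 8.900 ✓; ∠(SE, EZ) = 90.00° ✓; |EZ| = 21.40 ✓; |AZ| = 42.53 ✓.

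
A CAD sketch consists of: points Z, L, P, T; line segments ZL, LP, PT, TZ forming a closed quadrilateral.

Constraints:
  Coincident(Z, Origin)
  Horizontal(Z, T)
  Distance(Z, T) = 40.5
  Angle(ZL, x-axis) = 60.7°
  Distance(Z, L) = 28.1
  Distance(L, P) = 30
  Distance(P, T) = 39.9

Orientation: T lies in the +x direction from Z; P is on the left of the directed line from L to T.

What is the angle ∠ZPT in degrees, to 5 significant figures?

46.151°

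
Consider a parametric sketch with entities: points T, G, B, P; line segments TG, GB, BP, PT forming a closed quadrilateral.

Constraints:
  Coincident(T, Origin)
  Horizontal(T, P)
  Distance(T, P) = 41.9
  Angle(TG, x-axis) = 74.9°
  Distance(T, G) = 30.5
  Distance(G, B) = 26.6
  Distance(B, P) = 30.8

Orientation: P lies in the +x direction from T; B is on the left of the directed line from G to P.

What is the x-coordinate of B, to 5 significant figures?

34.541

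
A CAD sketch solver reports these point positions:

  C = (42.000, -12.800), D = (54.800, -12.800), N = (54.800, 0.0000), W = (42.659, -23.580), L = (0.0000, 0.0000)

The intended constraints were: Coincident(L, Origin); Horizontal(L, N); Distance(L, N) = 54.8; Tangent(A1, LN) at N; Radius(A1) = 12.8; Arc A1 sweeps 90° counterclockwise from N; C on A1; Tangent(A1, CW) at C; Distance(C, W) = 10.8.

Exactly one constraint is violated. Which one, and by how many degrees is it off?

Tangent(A1, CW) at C — off by 3.50°.

L = (0.00, 0.00) ✓; L.y = 0.00, N.y = 0.00 ✓; |LN| = 54.80 ✓; ∠(DN, NL) = 90.00° ✓; |DN| = 12.80 ✓; bearing(D→C) − bearing(D→N) = 90.00° ✓; |DC| = 12.80 ✓; ∠(DC, CW) = 86.50° ✗; |CW| = 10.80 ✓.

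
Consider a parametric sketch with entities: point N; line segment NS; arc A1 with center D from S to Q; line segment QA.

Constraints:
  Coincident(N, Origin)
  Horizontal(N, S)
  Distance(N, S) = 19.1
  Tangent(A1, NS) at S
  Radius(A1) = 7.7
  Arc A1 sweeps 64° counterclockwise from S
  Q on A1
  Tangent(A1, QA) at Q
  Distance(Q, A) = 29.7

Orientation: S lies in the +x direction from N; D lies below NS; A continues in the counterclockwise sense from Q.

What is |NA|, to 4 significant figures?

31.03

On A1, S sits at bearing 90° from D; a 64° counterclockwise sweep puts Q at bearing 154°, so Q = D + 7.7·(cos 154°, sin 154°) = (12.18, -4.325). A1 meets QA tangentially, so DQ is at right angles to QA, so QA runs along (−sin 154°, cos 154°); with |QA| = 29.7, A = (-0.8403, -31.02). Then |NA| = |A − N| = 31.03.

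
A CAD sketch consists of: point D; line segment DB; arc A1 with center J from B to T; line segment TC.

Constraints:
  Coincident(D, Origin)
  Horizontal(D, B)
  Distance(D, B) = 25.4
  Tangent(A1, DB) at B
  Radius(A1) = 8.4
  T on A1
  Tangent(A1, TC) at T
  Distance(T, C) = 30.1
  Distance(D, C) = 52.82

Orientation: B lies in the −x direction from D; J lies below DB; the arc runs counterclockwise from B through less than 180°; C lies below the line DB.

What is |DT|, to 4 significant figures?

34.53

D is at the origin; DB is horizontal with |DB| = 25.4 and B on the −x side, so B = (-25.40, 0.000). Tangency of A1 to DB means the radius JB is perpendicular to DB, so J = B + (0, -8.4) = (-25.40, -8.400). Since JT ⟂ TC (tangency), |JC| = √(8.4² + 30.1²) = 31.25 regardless of where T sits on A1. So C lies on both circle(D, 52.82) and circle(J, 31.25); the below-DB intersection is C = (-37.48, -37.22). T is the foot of the tangent from C: T = (-33.73, -7.356).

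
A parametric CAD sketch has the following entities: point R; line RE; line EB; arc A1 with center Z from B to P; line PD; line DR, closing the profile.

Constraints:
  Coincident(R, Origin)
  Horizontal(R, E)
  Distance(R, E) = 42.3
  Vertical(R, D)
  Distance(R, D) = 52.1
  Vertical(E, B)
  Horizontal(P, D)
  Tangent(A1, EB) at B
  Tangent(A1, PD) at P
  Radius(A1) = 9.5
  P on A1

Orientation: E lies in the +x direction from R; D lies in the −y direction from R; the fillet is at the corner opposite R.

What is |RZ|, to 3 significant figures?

53.8

RD is vertical with |RD| = 52.1 and D on the −y side, so D = (0.00, -52.1). The virtual corner opposite R is at (42.3, -52.1). A1 meets EB tangentially, so ZB is at right angles to EB and the tangent condition forces ZP to be normal to PD, with radius 9.5, so the center Z sits 9.5 in from both sides at Z = (32.8, -42.6). Then |RZ| = |Z − R| = 53.8.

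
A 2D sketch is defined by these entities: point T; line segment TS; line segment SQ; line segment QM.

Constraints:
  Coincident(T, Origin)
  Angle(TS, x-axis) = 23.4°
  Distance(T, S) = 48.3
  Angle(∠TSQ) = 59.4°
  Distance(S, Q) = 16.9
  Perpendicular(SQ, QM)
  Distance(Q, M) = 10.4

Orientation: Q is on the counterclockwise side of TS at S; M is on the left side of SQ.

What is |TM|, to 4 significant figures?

32.11

T is at the origin; TS runs at 23.4° with length 48.3, so S = 48.3·(cos 23.4°, sin 23.4°) = (44.33, 19.18). ∠TSQ = 59.4°, so SQ runs at 23.4° + (180° − 59.4°) = 144.0° from the x-axis; with |SQ| = 16.9, Q = S + 16.9·(cos 144.0°, sin 144.0°) = (30.66, 29.12). SQ ⟂ QM; with |QM| = 10.4 on the left of SQ, M = Q + 10.4·(-0.5878, -0.8090) = (24.54, 20.70). Then |TM| = |M − T| = 32.11.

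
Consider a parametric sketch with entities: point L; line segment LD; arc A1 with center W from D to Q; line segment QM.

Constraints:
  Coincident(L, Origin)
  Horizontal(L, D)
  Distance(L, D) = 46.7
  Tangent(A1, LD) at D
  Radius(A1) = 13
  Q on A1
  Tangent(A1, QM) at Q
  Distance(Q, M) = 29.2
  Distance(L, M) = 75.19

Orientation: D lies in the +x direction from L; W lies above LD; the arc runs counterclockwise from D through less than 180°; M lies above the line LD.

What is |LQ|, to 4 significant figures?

60.62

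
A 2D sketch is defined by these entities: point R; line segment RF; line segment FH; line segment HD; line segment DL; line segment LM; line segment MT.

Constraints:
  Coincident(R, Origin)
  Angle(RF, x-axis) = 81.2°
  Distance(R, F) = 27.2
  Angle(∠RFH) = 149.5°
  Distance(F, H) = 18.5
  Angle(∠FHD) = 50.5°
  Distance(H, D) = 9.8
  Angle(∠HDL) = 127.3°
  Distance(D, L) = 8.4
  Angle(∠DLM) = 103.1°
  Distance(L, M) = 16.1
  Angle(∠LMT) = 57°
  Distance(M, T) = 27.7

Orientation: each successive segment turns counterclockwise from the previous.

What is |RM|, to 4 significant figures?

33.01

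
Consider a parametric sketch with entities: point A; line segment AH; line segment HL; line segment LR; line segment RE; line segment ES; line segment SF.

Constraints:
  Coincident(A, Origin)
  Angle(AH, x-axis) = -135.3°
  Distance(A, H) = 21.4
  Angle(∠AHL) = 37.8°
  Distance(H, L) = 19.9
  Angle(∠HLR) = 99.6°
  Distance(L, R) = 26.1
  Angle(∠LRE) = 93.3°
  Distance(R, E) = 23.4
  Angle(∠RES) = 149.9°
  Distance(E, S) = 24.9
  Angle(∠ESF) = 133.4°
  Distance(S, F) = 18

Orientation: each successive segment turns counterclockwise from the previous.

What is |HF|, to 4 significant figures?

31.19

A is at the origin; AH runs at -135.3° with length 21.4, so H = (-15.21, -15.05). ∠AHL = 37.8° gives HL at 6.900° from the x-axis; with |HL| = 19.9, L = (4.545, -12.66). ∠HLR = 99.6° gives LR at 87.30° from the x-axis; with |LR| = 26.1, R = (5.774, 13.41). ∠LRE = 93.3° gives RE at 174.0° from the x-axis; with |RE| = 23.4, E = (-17.50, 15.86). ∠RES = 149.9° gives ES at -155.9° from the x-axis; with |ES| = 24.9, S = (-40.23, 5.688). ∠ESF = 133.4° gives SF at -109.3° from the x-axis; with |SF| = 18.0, F = (-46.18, -11.30). Then |HF| = |F − H| = 31.19.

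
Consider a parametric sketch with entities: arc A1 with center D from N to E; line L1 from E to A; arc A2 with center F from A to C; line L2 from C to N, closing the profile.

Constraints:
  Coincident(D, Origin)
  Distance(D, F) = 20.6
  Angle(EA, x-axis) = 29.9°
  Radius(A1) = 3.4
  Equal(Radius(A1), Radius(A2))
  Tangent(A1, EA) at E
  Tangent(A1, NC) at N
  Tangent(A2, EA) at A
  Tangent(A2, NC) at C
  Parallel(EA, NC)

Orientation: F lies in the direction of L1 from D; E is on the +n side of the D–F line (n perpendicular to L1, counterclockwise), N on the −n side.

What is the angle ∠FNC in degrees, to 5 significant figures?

9.3721°

The slot axis is L1's direction at 29.9°, so u = (cos 29.9°, sin 29.9°) = (0.86690, 0.49849) and n = (−sin 29.9°, cos 29.9°) = (-0.49849, 0.86690). D is at the origin and F lies 20.6 along u from D, so F = 20.6·u = (17.858, 10.269). Tangency of A1 to both parallel lines with radius 3.4 puts E and N at D ± 3.4·n: E = (-1.6949, 2.9474), N = (1.6949, -2.9474). Equal radii place A and C the same way about F: A = F + 3.4·n = (16.163, 13.216), C = F − 3.4·n = (19.553, 7.3214). Then cos ∠FNC = NF·NC / (|NF||NC|), giving 9.3721°.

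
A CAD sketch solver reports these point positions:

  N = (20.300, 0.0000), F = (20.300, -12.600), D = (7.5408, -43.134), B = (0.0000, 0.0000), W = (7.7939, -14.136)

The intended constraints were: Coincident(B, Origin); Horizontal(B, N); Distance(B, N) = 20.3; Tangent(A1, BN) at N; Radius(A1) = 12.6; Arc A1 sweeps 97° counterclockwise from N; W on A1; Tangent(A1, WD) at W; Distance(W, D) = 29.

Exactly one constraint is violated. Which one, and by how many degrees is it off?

Tangent(A1, WD) at W — off by 7.50°.

B = (0.00, 0.00) ✓; B.y = 0.00, N.y = 0.00 ✓; |BN| = 20.30 ✓; ∠(FN, NB) = 90.00° ✓; |FN| = 12.60 ✓; bearing(F→W) − bearing(F→N) = 97.00° ✓; |FW| = 12.60 ✓; ∠(FW, WD) = 97.50° ✗; |WD| = 29.00 ✓.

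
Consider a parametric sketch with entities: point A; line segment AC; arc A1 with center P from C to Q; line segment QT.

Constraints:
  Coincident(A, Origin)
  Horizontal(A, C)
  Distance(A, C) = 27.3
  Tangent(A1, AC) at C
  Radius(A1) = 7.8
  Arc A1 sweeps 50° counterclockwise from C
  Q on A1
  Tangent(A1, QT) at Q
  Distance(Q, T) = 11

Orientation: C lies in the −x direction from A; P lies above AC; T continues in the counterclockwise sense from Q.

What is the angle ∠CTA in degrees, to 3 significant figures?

101°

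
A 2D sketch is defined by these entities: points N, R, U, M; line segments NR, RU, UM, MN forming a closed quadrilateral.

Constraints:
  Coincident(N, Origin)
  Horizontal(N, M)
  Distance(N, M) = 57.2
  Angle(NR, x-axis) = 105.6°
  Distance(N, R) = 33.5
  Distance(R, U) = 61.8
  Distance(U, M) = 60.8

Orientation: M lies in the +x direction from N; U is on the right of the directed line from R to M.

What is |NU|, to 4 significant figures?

28.48

Checks: |RU| = 61.80 ✓; |UM| = 60.80 ✓.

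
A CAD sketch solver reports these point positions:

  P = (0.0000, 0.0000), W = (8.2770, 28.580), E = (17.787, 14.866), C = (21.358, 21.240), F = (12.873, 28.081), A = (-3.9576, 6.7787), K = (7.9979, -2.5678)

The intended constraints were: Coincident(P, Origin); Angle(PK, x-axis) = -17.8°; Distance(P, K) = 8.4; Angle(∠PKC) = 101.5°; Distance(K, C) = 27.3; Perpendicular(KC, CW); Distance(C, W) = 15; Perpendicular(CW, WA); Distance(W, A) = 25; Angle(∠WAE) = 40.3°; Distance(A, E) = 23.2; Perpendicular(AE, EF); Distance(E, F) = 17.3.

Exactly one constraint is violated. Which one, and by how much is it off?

Distance(E, F) = 17.3 — off by 3.20.

P = (0.00, 0.00) ✓; PK at -17.80° ✓; |PK| = 8.400 ✓; ∠PKC = 101.5° ✓; |KC| = 27.30 ✓; ∠(KC, CW) = 90.00° ✓; |CW| = 15.00 ✓; ∠(CW, WA) = 90.00° ✓; |WA| = 25.00 ✓; ∠WAE = 40.30° ✓; |AE| = 23.20 ✓; ∠(AE, EF) = 90.00° ✓; |EF| = 14.10 ✗.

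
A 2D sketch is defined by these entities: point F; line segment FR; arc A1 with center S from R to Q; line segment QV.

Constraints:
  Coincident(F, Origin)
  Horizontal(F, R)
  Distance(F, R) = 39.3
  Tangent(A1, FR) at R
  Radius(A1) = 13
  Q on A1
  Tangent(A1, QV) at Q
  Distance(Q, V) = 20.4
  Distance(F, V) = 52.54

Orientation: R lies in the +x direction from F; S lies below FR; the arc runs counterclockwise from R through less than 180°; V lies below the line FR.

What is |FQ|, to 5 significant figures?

33.656

F is at the origin; FR is horizontal with |FR| = 39.3 and R on the +x side, so R = (39.300, 0.0000). The tangent condition forces SR to be normal to FR, so S = R + (0, -13) = (39.300, -13.000). Since SQ ⟂ QV (tangency), |SV| = √(13.0² + 20.4²) = 24.190 regardless of where Q sits on A1. So V lies on both circle(F, 52.54) and circle(S, 24.190); the below-FR intersection is V = (37.204, -37.099). Q is the foot of the tangent from V: Q = (27.773, -19.010).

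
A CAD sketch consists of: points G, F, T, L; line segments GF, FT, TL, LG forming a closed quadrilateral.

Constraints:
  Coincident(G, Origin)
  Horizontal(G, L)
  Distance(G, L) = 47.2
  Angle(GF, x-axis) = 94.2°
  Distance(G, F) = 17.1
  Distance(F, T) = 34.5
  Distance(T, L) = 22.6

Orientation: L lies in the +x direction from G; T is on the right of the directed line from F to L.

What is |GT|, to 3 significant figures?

25.7

G is at the origin; G and L share the same y with |GL| = 47.2 and L in +x, so L = (47.2, 0). GF runs at 94.2° with |GF| = 17.1, so F = (-1.25, 17.1). T is determined by |FT| = 34.5 and |TL| = 22.6 together: it lies at the intersection of circle(F, 34.5) and circle(L, 22.6). With |FL| = 51.4, the foot of the radical line on FL is 32.3 from F and the perpendicular offset is √(34.5² − 32.3²) = 12.1. Taking the right-of-FL solution: T = (25.2, -5.11).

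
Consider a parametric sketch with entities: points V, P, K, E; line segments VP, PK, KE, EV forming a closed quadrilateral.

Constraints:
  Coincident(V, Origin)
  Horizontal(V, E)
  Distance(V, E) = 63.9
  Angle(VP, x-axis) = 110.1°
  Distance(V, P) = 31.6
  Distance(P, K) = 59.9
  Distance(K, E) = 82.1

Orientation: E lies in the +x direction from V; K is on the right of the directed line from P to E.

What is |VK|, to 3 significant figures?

32.7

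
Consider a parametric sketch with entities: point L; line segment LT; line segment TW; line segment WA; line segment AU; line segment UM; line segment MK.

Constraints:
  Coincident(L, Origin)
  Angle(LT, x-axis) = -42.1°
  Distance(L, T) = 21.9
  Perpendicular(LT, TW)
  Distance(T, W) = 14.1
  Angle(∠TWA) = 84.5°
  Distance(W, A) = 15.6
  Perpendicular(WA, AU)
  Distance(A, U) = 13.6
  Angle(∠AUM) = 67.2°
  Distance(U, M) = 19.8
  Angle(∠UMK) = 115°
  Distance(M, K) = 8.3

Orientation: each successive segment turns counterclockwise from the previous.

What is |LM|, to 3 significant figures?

26.5

L is at the origin; LT runs at -42.1° with length 21.9, so T = (16.2, -14.7). LT ⟂ TW, so TW runs at 47.9°; with |TW| = 14.1, W = (25.7, -4.22). ∠TWA = 84.5° gives WA at 143° from the x-axis; with |WA| = 15.6, A = (13.2, 5.08). The perpendicularity gives AU at right angles to WA, so AU runs at -127°; with |AU| = 13.6, U = (5.07, -5.84). ∠AUM = 67.2° gives UM at -13.8° from the x-axis; with |UM| = 19.8, M = (24.3, -10.6). Then |LM| = |M − L| = 26.5.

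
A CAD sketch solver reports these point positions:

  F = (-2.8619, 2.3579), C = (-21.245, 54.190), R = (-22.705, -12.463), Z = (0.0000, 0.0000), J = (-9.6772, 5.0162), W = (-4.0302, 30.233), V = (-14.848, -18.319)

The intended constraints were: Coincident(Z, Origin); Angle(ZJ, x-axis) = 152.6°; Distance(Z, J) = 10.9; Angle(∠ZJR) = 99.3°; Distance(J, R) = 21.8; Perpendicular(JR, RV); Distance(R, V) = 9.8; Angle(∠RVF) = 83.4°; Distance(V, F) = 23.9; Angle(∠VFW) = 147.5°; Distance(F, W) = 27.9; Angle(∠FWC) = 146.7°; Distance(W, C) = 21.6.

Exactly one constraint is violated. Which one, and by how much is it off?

Distance(W, C) = 21.6 — off by 7.90.

Z = (0.00, 0.00) ✓; ZJ at 152.6° ✓; |ZJ| = 10.90 ✓; ∠ZJR = 99.30° ✓; |JR| = 21.80 ✓; ∠(JR, RV) = 90.00° ✓; |RV| = 9.799 ✓; ∠RVF = 83.40° ✓; |VF| = 23.90 ✓; ∠VFW = 147.5° ✓; |FW| = 27.90 ✓; ∠FWC = 146.7° ✓; |WC| = 29.50 ✗.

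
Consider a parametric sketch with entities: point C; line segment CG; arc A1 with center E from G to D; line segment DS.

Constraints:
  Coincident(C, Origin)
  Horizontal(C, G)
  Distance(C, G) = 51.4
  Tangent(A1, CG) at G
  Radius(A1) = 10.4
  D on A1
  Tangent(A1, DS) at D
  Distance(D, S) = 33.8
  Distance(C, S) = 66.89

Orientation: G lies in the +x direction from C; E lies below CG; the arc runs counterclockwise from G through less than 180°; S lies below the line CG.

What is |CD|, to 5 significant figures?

43.188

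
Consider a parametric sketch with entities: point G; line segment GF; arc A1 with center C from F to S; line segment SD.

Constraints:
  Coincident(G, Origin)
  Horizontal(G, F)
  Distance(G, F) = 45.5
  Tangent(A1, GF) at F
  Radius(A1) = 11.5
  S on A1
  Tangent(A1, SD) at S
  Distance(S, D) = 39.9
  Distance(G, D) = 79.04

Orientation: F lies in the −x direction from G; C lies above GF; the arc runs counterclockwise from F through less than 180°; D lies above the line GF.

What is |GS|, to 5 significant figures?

40.981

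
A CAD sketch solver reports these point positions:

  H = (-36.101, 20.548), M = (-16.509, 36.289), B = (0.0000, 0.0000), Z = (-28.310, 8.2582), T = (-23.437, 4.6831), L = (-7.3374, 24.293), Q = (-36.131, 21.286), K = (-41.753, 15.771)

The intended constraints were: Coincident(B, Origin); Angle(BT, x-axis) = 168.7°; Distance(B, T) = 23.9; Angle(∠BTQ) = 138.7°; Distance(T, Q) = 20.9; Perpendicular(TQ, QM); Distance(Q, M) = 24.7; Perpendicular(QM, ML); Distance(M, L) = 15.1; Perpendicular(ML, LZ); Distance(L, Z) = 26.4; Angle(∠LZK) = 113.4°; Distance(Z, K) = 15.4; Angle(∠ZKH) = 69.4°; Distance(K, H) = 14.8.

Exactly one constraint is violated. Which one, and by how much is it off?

Distance(K, H) = 14.8 — off by 7.40.

B = (0.00, 0.00) ✓; BT at 168.7° ✓; |BT| = 23.90 ✓; ∠BTQ = 138.7° ✓; |TQ| = 20.90 ✓; ∠(TQ, QM) = 90.00° ✓; |QM| = 24.70 ✓; ∠(QM, ML) = 90.00° ✓; |ML| = 15.10 ✓; ∠(ML, LZ) = 90.00° ✓; |LZ| = 26.40 ✓; ∠LZK = 113.4° ✓; |ZK| = 15.40 ✓; ∠ZKH = 69.40° ✓; |KH| = 7.400 ✗.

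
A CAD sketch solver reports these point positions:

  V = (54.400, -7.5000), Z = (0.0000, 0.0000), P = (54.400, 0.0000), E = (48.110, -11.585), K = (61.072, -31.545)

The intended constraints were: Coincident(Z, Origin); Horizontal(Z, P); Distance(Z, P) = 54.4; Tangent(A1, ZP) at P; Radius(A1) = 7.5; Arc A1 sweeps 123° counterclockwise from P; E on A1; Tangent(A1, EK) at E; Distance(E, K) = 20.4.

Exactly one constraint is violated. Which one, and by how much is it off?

Distance(E, K) = 20.4 — off by 3.40.

Z = (0.00, 0.00) ✓; Z.y = 0.00, P.y = 0.00 ✓; |ZP| = 54.40 ✓; ∠(VP, PZ) = 90.00° ✓; |VP| = 7.500 ✓; bearing(V→E) − bearing(V→P) = 123.0° ✓; |VE| = 7.500 ✓; ∠(VE, EK) = 90.00° ✓; |EK| = 23.80 ✗.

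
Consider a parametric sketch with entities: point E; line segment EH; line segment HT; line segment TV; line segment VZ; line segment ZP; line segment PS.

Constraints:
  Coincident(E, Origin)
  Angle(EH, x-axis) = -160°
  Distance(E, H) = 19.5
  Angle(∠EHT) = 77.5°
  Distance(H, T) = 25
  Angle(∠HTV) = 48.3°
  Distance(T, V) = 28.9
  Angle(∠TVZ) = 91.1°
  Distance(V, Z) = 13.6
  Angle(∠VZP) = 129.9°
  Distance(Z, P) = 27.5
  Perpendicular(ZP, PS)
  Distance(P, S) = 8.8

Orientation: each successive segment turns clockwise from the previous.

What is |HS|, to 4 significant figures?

15.36

∠VZP = 129.9° gives ZP at -173.2° from the x-axis; with |ZP| = 27.5, P = (-32.42, -12.78). ZP ⟂ PS, so PS runs at 96.80°; with |PS| = 8.8, S = (-33.46, -4.038). Then |HS| = |S − H| = 15.36.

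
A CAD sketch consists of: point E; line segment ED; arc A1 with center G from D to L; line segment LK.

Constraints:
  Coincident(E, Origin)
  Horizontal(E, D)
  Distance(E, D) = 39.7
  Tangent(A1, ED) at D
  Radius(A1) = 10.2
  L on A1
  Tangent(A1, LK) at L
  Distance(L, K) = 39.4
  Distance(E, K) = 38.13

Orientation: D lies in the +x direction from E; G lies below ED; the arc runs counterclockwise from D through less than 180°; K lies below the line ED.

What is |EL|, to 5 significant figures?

31.585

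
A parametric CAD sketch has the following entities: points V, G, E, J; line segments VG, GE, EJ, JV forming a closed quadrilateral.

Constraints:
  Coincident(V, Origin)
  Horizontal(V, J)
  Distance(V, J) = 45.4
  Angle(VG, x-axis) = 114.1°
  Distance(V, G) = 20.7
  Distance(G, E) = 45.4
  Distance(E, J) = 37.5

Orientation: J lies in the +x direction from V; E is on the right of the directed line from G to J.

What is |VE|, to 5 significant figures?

24.880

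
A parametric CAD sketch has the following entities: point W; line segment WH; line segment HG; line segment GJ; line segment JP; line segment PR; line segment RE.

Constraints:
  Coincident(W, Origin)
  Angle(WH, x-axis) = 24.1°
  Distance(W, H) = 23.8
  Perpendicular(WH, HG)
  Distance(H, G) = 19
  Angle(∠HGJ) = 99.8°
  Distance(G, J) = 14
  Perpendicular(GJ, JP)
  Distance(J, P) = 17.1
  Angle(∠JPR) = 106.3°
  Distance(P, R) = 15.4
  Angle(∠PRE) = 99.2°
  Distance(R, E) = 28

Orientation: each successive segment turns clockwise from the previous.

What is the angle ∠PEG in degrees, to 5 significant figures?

21.282°

W is at the origin; WH runs at 24.1° with length 23.8, so H = (21.725, 9.7183). WH is perpendicular to HG, so HG runs at -65.900°; with |HG| = 19.0, G = (29.484, -7.6256). ∠HGJ = 99.8° gives GJ at -146.10° from the x-axis; with |GJ| = 14.0, J = (17.864, -15.434). GJ ⟂ JP, so JP runs at 123.90°; with |JP| = 17.1, P = (8.3261, -1.2408). ∠JPR = 106.3° gives PR at 50.200° from the x-axis; with |PR| = 15.4, R = (18.184, 10.591). ∠PRE = 99.2° gives RE at -30.600° from the x-axis; with |RE| = 28.0, E = (42.285, -3.6624). Then cos ∠PEG = EP·EG / (|EP||EG|), giving 21.282°.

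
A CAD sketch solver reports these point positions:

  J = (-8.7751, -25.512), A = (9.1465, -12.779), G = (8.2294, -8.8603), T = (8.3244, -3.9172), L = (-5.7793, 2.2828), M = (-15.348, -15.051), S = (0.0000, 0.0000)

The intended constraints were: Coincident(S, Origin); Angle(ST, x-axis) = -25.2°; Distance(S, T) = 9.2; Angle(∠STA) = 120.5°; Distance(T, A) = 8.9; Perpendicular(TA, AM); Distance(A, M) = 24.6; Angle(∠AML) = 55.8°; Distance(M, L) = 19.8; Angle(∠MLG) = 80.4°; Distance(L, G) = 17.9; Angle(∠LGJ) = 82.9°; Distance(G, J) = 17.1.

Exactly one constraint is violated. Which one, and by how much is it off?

Distance(G, J) = 17.1 — off by 6.70.

S = (0.00, 0.00) ✓; ST at -25.20° ✓; |ST| = 9.200 ✓; ∠STA = 120.5° ✓; |TA| = 8.900 ✓; ∠(TA, AM) = 90.00° ✓; |AM| = 24.60 ✓; ∠AML = 55.80° ✓; |ML| = 19.80 ✓; ∠MLG = 80.40° ✓; |LG| = 17.90 ✓; ∠LGJ = 82.90° ✓; |GJ| = 23.80 ✗.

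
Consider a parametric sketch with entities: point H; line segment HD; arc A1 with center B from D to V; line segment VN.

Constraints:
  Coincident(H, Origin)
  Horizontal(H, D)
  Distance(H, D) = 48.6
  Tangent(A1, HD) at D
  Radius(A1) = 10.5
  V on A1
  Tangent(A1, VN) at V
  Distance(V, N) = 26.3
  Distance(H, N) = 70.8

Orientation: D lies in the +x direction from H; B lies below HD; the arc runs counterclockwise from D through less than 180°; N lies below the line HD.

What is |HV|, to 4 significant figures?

45.37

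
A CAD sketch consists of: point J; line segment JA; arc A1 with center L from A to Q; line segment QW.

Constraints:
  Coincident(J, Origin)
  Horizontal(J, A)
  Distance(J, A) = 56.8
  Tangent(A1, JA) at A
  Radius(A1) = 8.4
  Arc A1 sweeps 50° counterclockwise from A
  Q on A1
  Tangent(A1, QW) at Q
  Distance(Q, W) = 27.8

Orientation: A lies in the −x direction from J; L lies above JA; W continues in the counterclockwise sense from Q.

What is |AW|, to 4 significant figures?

34.37

On A1, A sits at bearing -90° from L; a 50° counterclockwise sweep puts Q at bearing -40°, so Q = L + 8.4·(cos -40°, sin -40°) = (-50.37, 3.001). Since A1 is tangent to QW there, LQ ⟂ QW, so QW runs along (−sin -40°, cos -40°); with |QW| = 27.8, W = (-32.50, 24.30). Then |AW| = |W − A| = 34.37.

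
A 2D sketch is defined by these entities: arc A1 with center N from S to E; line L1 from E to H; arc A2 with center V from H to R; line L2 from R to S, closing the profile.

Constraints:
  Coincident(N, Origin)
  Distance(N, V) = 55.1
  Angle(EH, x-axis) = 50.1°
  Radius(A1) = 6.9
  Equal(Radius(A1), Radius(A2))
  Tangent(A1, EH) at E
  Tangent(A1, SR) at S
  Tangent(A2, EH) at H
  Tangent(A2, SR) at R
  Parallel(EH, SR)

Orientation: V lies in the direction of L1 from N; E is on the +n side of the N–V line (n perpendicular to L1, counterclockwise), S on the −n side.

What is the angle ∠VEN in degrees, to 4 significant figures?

82.86°

The slot axis is L1's direction at 50.1°, so u = (cos 50.1°, sin 50.1°) = (0.6414, 0.7672) and n = (−sin 50.1°, cos 50.1°) = (-0.7672, 0.6414). N is at the origin and V lies 55.1 along u from N, so V = 55.1·u = (35.34, 42.27). Tangency of A1 to both parallel lines with radius 6.9 puts E and S at N ± 6.9·n: E = (-5.293, 4.426), S = (5.293, -4.426). Then cos ∠VEN = EV·EN / (|EV||EN|), giving 82.86°.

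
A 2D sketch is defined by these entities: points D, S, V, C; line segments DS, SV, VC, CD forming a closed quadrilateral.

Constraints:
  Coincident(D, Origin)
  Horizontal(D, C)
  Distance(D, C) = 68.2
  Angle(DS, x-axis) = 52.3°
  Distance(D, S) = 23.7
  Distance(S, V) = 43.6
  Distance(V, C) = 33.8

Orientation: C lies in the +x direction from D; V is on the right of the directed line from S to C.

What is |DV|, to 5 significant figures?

42.745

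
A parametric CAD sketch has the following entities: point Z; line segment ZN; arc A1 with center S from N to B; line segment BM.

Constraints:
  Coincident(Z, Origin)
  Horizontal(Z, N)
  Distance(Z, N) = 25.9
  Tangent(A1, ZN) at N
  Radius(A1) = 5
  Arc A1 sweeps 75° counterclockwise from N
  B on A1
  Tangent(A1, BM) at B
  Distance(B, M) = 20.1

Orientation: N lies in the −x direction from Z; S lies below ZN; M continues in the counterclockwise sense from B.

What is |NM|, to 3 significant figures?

25.2

Z is at the origin; Z and N share the same y with |ZN| = 25.9 and N on the −x side, so N = (-25.9, 0.00). Tangency of A1 to ZN means the radius SN is perpendicular to ZN, so S = N + (0, -5) = (-25.9, -5.00). On A1, N sits at bearing 90° from S; a 75° counterclockwise sweep puts B at bearing 165°, so B = S + 5.0·(cos 165°, sin 165°) = (-30.7, -3.71). Since A1 is tangent to BM there, SB ⟂ BM, so BM runs along (−sin 165°, cos 165°); with |BM| = 20.1, M = (-35.9, -23.1). Then |NM| = |M − N| = 25.2.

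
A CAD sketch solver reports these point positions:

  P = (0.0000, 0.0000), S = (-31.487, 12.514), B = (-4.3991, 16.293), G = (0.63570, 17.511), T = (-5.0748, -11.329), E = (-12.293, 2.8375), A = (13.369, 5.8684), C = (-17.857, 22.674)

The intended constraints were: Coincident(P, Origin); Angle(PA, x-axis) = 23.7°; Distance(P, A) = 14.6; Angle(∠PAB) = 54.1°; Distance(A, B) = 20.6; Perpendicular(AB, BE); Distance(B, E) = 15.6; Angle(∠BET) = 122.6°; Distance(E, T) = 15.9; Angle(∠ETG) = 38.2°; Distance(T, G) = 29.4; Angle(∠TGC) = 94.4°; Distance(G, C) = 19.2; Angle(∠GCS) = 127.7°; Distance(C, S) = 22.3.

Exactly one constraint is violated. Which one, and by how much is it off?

Distance(C, S) = 22.3 — off by 5.30.

P = (0.00, 0.00) ✓; PA at 23.70° ✓; |PA| = 14.60 ✓; ∠PAB = 54.10° ✓; |AB| = 20.60 ✓; ∠(AB, BE) = 90.00° ✓; |BE| = 15.60 ✓; ∠BET = 122.6° ✓; |ET| = 15.90 ✓; ∠ETG = 38.20° ✓; |TG| = 29.40 ✓; ∠TGC = 94.40° ✓; |GC| = 19.20 ✓; ∠GCS = 127.7° ✓; |CS| = 17.00 ✗.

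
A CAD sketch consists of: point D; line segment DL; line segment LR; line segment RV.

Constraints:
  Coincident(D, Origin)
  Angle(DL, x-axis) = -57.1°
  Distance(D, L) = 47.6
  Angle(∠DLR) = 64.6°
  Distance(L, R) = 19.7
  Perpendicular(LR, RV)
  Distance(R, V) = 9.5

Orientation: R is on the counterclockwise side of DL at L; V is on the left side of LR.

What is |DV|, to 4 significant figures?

33.51

D is at the origin; DL runs at -57.1° with length 47.6, so L = 47.6·(cos -57.1°, sin -57.1°) = (25.86, -39.97). ∠DLR = 64.6°, so LR runs at -57.1° + (180° − 64.6°) = 58.30° from the x-axis; with |LR| = 19.7, R = L + 19.7·(cos 58.30°, sin 58.30°) = (36.21, -23.20). The perpendicularity gives RV at right angles to LR; with |RV| = 9.5 on the left of LR, V = R + 9.5·(-0.8508, 0.5255) = (28.12, -18.21). Then |DV| = |V − D| = 33.51.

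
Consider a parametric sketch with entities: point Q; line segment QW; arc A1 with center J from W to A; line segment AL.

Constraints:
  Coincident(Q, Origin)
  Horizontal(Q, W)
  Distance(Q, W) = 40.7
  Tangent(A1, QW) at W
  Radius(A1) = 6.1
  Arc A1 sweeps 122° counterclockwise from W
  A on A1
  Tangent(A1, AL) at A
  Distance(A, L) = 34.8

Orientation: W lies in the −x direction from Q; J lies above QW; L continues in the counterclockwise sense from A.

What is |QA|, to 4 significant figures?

36.73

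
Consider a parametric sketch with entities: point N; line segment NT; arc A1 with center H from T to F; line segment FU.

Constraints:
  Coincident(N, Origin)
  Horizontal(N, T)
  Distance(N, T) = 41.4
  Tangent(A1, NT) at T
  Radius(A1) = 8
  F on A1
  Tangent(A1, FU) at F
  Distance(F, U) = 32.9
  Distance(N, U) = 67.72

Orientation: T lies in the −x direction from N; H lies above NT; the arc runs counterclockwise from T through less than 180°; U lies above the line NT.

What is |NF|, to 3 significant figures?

37.4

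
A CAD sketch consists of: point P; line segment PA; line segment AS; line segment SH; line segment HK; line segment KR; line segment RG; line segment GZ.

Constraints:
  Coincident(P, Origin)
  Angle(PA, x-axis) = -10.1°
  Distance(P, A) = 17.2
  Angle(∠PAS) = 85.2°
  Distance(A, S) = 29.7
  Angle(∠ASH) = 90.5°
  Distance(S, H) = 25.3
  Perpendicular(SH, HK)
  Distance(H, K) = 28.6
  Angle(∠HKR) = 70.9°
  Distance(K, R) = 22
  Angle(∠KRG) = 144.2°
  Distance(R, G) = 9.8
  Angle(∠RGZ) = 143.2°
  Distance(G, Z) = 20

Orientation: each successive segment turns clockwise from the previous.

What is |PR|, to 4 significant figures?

14.23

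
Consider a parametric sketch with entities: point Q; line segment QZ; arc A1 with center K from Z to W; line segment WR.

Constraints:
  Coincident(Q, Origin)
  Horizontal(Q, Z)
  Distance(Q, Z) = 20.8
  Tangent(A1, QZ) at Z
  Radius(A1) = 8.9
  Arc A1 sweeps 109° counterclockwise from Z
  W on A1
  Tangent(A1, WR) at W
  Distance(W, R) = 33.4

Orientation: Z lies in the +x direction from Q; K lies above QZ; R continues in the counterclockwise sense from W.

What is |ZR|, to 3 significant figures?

43.4

Q is at the origin; Q and Z share the same y with |QZ| = 20.8 and Z on the +x side, so Z = (20.8, 0.00). Since A1 is tangent to QZ there, KZ ⟂ QZ, so K = Z + (0, 8.9) = (20.8, 8.90). On A1, Z sits at bearing -90° from K; a 109° counterclockwise sweep puts W at bearing 19°, so W = K + 8.9·(cos 19°, sin 19°) = (29.2, 11.8). Since A1 is tangent to WR there, KW ⟂ WR, so WR runs along (−sin 19°, cos 19°); with |WR| = 33.4, R = (18.3, 43.4). Then |ZR| = |R − Z| = 43.4.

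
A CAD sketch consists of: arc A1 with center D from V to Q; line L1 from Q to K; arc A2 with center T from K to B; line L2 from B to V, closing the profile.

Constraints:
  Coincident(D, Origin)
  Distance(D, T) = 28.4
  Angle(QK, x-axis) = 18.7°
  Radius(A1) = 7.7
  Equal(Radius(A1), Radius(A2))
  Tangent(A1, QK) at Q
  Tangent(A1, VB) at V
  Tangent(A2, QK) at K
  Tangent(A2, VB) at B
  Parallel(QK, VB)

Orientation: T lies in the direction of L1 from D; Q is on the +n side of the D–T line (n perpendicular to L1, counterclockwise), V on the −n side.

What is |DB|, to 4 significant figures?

29.43

Tangency of A1 to both parallel lines with radius 7.7 puts Q and V at D ± 7.7·n: Q = (-2.469, 7.294), V = (2.469, -7.294). Equal radii place K and B the same way about T: K = T + 7.7·n = (24.43, 16.40), B = T − 7.7·n = (29.37, 1.812). Then |DB| = |B − D| = 29.43.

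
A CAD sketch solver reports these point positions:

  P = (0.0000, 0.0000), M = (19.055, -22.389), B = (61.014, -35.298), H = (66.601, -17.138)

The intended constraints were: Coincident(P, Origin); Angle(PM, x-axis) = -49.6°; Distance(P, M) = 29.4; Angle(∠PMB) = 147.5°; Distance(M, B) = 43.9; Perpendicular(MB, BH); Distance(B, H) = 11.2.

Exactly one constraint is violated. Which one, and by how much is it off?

Distance(B, H) = 11.2 — off by 7.80.

P = (0.00, 0.00) ✓; PM at -49.60° ✓; |PM| = 29.40 ✓; ∠PMB = 147.5° ✓; |MB| = 43.90 ✓; ∠(MB, BH) = 90.00° ✓; |BH| = 19.00 ✗.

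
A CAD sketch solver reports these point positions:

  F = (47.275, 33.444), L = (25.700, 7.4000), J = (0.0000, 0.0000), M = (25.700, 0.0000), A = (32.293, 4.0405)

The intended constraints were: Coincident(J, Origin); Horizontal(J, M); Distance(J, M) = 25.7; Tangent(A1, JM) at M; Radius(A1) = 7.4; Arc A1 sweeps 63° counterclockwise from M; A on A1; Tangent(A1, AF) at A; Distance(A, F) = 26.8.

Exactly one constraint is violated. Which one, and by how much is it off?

Distance(A, F) = 26.8 — off by 6.20.

J = (0.00, 0.00) ✓; J.y = 0.00, M.y = 0.00 ✓; |JM| = 25.70 ✓; ∠(LM, MJ) = 90.00° ✓; |LM| = 7.400 ✓; bearing(L→A) − bearing(L→M) = 63.00° ✓; |LA| = 7.400 ✓; ∠(LA, AF) = 90.00° ✓; |AF| = 33.00 ✗.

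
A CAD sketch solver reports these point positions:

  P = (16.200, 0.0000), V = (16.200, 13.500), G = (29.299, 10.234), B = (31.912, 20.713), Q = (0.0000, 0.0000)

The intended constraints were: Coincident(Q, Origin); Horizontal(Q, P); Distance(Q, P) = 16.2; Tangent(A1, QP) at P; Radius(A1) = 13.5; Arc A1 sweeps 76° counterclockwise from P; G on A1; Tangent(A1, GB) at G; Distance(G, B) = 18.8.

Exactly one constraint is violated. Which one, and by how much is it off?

Distance(G, B) = 18.8 — off by 8.00.

Q = (0.00, 0.00) ✓; Q.y = 0.00, P.y = 0.00 ✓; |QP| = 16.20 ✓; ∠(VP, PQ) = 90.00° ✓; |VP| = 13.50 ✓; bearing(V→G) − bearing(V→P) = 76.00° ✓; |VG| = 13.50 ✓; ∠(VG, GB) = 90.00° ✓; |GB| = 10.80 ✗.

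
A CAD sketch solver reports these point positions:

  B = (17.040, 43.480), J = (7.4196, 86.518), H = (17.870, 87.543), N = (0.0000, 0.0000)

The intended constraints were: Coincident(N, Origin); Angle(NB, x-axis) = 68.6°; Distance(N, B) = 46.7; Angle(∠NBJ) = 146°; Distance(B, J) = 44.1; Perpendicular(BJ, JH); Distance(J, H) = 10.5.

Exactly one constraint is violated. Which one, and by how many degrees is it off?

Perpendicular(BJ, JH) — off by 7.00°.

N = (0.00, 0.00) ✓; NB at 68.60° ✓; |NB| = 46.70 ✓; ∠NBJ = 146.0° ✓; |BJ| = 44.10 ✓; ∠(BJ, JH) = 97.00° ✗; |JH| = 10.50 ✓.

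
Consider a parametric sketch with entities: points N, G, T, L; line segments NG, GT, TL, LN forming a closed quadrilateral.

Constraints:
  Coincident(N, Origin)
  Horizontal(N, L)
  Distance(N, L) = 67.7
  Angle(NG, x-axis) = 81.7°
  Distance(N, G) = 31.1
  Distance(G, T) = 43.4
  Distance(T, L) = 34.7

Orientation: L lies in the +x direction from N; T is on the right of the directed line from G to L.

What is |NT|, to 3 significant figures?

33.1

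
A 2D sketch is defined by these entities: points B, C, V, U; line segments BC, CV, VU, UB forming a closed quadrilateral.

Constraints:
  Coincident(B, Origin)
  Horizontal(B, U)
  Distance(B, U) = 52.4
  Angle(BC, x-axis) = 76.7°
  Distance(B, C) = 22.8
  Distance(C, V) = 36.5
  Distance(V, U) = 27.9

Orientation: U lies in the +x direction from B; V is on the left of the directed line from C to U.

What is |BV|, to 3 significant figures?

48.9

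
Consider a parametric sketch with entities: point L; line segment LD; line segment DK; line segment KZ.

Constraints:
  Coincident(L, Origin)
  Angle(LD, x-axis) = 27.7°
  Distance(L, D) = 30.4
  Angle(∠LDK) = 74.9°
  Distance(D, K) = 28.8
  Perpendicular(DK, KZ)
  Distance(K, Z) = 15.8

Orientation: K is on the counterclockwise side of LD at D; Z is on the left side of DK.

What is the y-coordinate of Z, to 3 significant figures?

24.5

∠LDK = 74.9°, so DK runs at 27.7° + (180° − 74.9°) = 133° from the x-axis; with |DK| = 28.8, K = D + 28.8·(cos 133°, sin 133°) = (7.35, 35.3). DK is perpendicular to KZ; with |KZ| = 15.8 on the left of DK, Z = K + 15.8·(-0.734, -0.679) = (-4.24, 24.5). So Z.y = 24.5.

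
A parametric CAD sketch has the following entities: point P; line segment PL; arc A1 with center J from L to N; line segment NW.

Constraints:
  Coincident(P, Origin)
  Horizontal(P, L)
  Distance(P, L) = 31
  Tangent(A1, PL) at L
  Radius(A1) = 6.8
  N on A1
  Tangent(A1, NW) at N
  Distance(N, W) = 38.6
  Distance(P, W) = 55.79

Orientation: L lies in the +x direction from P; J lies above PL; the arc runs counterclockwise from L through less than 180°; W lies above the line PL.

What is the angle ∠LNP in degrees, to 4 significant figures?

37.77°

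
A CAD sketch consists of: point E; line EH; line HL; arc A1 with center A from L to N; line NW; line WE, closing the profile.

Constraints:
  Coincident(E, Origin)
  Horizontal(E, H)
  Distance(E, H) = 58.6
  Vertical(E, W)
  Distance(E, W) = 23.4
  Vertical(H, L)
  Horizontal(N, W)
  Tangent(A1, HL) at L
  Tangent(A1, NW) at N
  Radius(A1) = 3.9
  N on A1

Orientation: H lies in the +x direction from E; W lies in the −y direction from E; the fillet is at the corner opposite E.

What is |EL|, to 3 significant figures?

61.8

The virtual corner opposite E is at (58.6, -23.4). Since A1 is tangent to HL there, AL ⟂ HL and A1 meets NW tangentially, so AN is at right angles to NW, with radius 3.9, so the center A sits 3.9 in from both sides at A = (54.7, -19.5). That places the tangent points at L = (58.6, -19.5) on HL and N = (54.7, -23.4) on NW. Then |EL| = |L − E| = 61.8.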